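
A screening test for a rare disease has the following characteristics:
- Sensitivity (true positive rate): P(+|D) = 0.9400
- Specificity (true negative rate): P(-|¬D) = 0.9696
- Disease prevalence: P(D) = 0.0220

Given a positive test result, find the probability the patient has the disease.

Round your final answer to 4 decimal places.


Let D = has disease, + = positive test

Given:
- P(D) = 0.0220 (prevalence)
- P(+|D) = 0.9400 (sensitivity)
- P(-|¬D) = 0.9696 (specificity)
- P(+|¬D) = 0.0304 (false positive rate = 1 - specificity)

Step 1: Find P(+)
P(+) = P(+|D)P(D) + P(+|¬D)P(¬D)
     = 0.9400 × 0.0220 + 0.0304 × 0.9780
     = 0.02068000 + 0.02973120
     = 0.05041120

Step 2: Apply Bayes' theorem for P(D|+)
P(D|+) = P(+|D)P(D) / P(+)
       = 0.02068000 / 0.05041120
       = 0.4102


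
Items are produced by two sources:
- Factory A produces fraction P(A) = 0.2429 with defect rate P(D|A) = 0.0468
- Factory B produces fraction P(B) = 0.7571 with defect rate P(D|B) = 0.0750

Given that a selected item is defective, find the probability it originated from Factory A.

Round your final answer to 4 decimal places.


Let A = from Factory A, D = defective

Given:
- P(A) = 0.2429, P(B) = 0.7571
- P(D|A) = 0.0468, P(D|B) = 0.0750

Step 1: Find P(D)
P(D) = P(D|A)P(A) + P(D|B)P(B)
     = 0.0468 × 0.2429 + 0.0750 × 0.7571
     = 0.01136772 + 0.05678250
     = 0.06815022

Step 2: Apply Bayes' theorem
P(A|D) = P(D|A)P(A) / P(D)
       = 0.01136772 / 0.06815022
       = 0.1668


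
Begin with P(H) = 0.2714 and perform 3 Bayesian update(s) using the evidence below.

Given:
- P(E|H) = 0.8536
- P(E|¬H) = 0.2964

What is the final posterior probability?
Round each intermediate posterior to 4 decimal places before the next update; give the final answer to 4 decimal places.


Sequential Bayesian updating:

Initial prior: P(H) = 0.2714

Update 1:
  P(E) = 0.8536 × 0.2714 + 0.2964 × 0.7286 = 0.23166704 + 0.21595704 = 0.44762408
  P(H|E) = 0.23166704 / 0.44762408 = 0.5175

Update 2:
  P(E) = 0.8536 × 0.5175 + 0.2964 × 0.4825 = 0.44173800 + 0.14301300 = 0.58475100
  P(H|E) = 0.44173800 / 0.58475100 = 0.7554

Update 3:
  P(E) = 0.8536 × 0.7554 + 0.2964 × 0.2446 = 0.64480944 + 0.07249944 = 0.71730888
  P(H|E) = 0.64480944 / 0.71730888 = 0.8989

Final posterior: 0.8989


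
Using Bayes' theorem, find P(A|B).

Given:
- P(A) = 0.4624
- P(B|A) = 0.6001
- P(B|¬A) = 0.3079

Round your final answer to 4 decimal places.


Bayes' theorem: P(A|B) = P(B|A) × P(A) / P(B)

Step 1: Calculate P(B) using law of total probability
P(B) = P(B|A)P(A) + P(B|¬A)P(¬A)
     = 0.6001 × 0.4624 + 0.3079 × 0.5376
     = 0.27748624 + 0.16552704
     = 0.44301328

Step 2: Apply Bayes' theorem
P(A|B) = P(B|A) × P(A) / P(B)
       = 0.27748624 / 0.44301328
       = 0.6264


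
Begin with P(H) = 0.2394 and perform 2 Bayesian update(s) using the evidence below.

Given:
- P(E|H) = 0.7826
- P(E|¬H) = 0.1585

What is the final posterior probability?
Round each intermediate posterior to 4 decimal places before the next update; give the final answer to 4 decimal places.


Sequential Bayesian updating:

Initial prior: P(H) = 0.2394

Update 1:
  P(E) = 0.7826 × 0.2394 + 0.1585 × 0.7606 = 0.18735444 + 0.12055510 = 0.30790954
  P(H|E) = 0.18735444 / 0.30790954 = 0.6085

Update 2:
  P(E) = 0.7826 × 0.6085 + 0.1585 × 0.3915 = 0.47621210 + 0.06205275 = 0.53826485
  P(H|E) = 0.47621210 / 0.53826485 = 0.8847

Final posterior: 0.8847


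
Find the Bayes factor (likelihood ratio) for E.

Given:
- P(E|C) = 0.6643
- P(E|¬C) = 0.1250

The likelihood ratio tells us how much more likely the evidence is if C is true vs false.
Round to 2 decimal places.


Likelihood Ratio (LR) = P(E|C) / P(E|¬C)

LR = 0.6643 / 0.1250
   = 5.31

The evidence is 5.31 times more likely if C is true than if C is false.
LR > 1, so observing E raises the odds in favor of C.


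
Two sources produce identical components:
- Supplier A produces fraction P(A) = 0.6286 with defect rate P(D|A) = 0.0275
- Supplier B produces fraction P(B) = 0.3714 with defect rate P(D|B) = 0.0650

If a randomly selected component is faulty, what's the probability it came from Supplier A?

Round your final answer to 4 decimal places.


Let A = from Supplier A, D = faulty

Given:
- P(A) = 0.6286, P(B) = 0.3714
- P(D|A) = 0.0275, P(D|B) = 0.0650

Step 1: Find P(D)
P(D) = P(D|A)P(A) + P(D|B)P(B)
     = 0.0275 × 0.6286 + 0.0650 × 0.3714
     = 0.01728650 + 0.02414100
     = 0.04142750

Step 2: Apply Bayes' theorem
P(A|D) = P(D|A)P(A) / P(D)
       = 0.01728650 / 0.04142750
       = 0.4173


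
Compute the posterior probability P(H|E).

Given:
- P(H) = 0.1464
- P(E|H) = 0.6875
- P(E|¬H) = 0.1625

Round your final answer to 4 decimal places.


Bayes' theorem: P(H|E) = P(E|H) × P(H) / P(E)

Step 1: Calculate P(E) using law of total probability
P(E) = P(E|H)P(H) + P(E|¬H)P(¬H)
     = 0.6875 × 0.1464 + 0.1625 × 0.8536
     = 0.10065000 + 0.13871000
     = 0.23936000

Step 2: Apply Bayes' theorem
P(H|E) = P(E|H) × P(H) / P(E)
       = 0.10065000 / 0.23936000
       = 0.4205


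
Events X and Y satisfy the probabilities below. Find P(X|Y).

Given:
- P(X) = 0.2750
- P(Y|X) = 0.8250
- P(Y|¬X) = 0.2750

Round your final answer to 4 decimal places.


Bayes' theorem: P(X|Y) = P(Y|X) × P(X) / P(Y)

Step 1: Calculate P(Y) using law of total probability
P(Y) = P(Y|X)P(X) + P(Y|¬X)P(¬X)
     = 0.8250 × 0.2750 + 0.2750 × 0.7250
     = 0.22687500 + 0.19937500
     = 0.42625000

Step 2: Apply Bayes' theorem
P(X|Y) = P(Y|X) × P(X) / P(Y)
       = 0.22687500 / 0.42625000
       = 0.5323


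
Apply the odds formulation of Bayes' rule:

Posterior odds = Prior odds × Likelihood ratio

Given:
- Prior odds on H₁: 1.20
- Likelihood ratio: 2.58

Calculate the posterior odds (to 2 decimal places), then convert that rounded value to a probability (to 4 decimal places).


Step 1: Calculate posterior odds
Posterior odds = Prior odds × LR
               = 1.20 × 2.58
               = 3.10

Step 2: Convert to probability
P(H₁|E) = Posterior odds / (1 + Posterior odds)
       = 3.10 / (1 + 3.10)
       = 3.10 / 4.10
       = 0.7561

The evidence increased P(H₁) from 0.5455 to 0.7561.


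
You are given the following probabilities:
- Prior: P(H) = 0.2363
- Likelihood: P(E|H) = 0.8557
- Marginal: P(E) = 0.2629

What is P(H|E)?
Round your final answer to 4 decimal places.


Using Bayes' theorem:

P(H|E) = P(E|H) × P(H) / P(E)
       = 0.8557 × 0.2363 / 0.2629
       = 0.20220191 / 0.2629
       = 0.7691

The evidence strengthens our belief in H.
Prior: 0.2363 → Posterior: 0.7691


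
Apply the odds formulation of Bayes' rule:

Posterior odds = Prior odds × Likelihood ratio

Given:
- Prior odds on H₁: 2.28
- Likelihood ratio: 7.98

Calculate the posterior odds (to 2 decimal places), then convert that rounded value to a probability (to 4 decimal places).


Step 1: Calculate posterior odds
Posterior odds = Prior odds × LR
               = 2.28 × 7.98
               = 18.19

Step 2: Convert to probability
P(H₁|E) = Posterior odds / (1 + Posterior odds)
       = 18.19 / (1 + 18.19)
       = 18.19 / 19.19
       = 0.9479

The evidence increased P(H₁) from 0.6951 to 0.9479.


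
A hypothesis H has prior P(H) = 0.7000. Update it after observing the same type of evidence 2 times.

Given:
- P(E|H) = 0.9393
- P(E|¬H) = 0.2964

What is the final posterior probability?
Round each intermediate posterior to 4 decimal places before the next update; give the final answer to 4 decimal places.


Sequential Bayesian updating:

Initial prior: P(H) = 0.7000

Update 1:
  P(E) = 0.9393 × 0.7000 + 0.2964 × 0.3000 = 0.65751000 + 0.08892000 = 0.74643000
  P(H|E) = 0.65751000 / 0.74643000 = 0.8809

Update 2:
  P(E) = 0.9393 × 0.8809 + 0.2964 × 0.1191 = 0.82742937 + 0.03530124 = 0.86273061
  P(H|E) = 0.82742937 / 0.86273061 = 0.9591

Final posterior: 0.9591


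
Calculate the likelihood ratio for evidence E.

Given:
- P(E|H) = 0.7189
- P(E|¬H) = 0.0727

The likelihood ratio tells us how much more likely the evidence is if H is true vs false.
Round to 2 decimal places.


Likelihood Ratio (LR) = P(E|H) / P(E|¬H)

LR = 0.7189 / 0.0727
   = 9.89

The evidence is 9.89 times more likely if H is true than if H is false.
Since LR > 1, the evidence supports H over ¬H.


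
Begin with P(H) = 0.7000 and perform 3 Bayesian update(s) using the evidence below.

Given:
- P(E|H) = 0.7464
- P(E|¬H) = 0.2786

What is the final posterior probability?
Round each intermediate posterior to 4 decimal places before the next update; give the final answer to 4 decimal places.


Sequential Bayesian updating:

Initial prior: P(H) = 0.7000

Update 1:
  P(E) = 0.7464 × 0.7000 + 0.2786 × 0.3000 = 0.52248000 + 0.08358000 = 0.60606000
  P(H|E) = 0.52248000 / 0.60606000 = 0.8621

Update 2:
  P(E) = 0.7464 × 0.8621 + 0.2786 × 0.1379 = 0.64347144 + 0.03841894 = 0.68189038
  P(H|E) = 0.64347144 / 0.68189038 = 0.9437

Update 3:
  P(E) = 0.7464 × 0.9437 + 0.2786 × 0.0563 = 0.70437768 + 0.01568518 = 0.72006286
  P(H|E) = 0.70437768 / 0.72006286 = 0.9782

Final posterior: 0.9782


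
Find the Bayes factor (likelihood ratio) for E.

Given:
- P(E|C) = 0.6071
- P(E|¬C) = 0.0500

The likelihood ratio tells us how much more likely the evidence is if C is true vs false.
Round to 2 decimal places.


Likelihood Ratio (LR) = P(E|C) / P(E|¬C)

LR = 0.6071 / 0.0500
   = 12.14

The evidence is 12.14 times more likely if C is true than if C is false.
LR > 1, so observing E raises the odds in favor of C.


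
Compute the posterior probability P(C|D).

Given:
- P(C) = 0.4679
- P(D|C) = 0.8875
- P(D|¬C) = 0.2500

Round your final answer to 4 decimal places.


Bayes' theorem: P(C|D) = P(D|C) × P(C) / P(D)

Step 1: Calculate P(D) using law of total probability
P(D) = P(D|C)P(C) + P(D|¬C)P(¬C)
     = 0.8875 × 0.4679 + 0.2500 × 0.5321
     = 0.41526125 + 0.13302500
     = 0.54828625

Step 2: Apply Bayes' theorem
P(C|D) = P(D|C) × P(C) / P(D)
       = 0.41526125 / 0.54828625
       = 0.7574


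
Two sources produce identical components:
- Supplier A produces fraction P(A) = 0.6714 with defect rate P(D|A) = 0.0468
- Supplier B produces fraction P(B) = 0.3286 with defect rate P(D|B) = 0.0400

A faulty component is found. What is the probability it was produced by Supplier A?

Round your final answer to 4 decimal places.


Let A = from Supplier A, D = faulty

Given:
- P(A) = 0.6714, P(B) = 0.3286
- P(D|A) = 0.0468, P(D|B) = 0.0400

Step 1: Find P(D)
P(D) = P(D|A)P(A) + P(D|B)P(B)
     = 0.0468 × 0.6714 + 0.0400 × 0.3286
     = 0.03142152 + 0.01314400
     = 0.04456552

Step 2: Apply Bayes' theorem
P(A|D) = P(D|A)P(A) / P(D)
       = 0.03142152 / 0.04456552
       = 0.7051


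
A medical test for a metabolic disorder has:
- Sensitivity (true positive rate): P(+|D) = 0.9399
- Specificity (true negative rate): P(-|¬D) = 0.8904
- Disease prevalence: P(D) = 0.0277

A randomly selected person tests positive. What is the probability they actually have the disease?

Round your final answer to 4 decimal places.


Let D = has disease, + = positive test

Given:
- P(D) = 0.0277 (prevalence)
- P(+|D) = 0.9399 (sensitivity)
- P(-|¬D) = 0.8904 (specificity)
- P(+|¬D) = 0.1096 (false positive rate = 1 - specificity)

Step 1: Find P(+)
P(+) = P(+|D)P(D) + P(+|¬D)P(¬D)
     = 0.9399 × 0.0277 + 0.1096 × 0.9723
     = 0.02603523 + 0.10656408
     = 0.13259931

Step 2: Apply Bayes' theorem for P(D|+)
P(D|+) = P(+|D)P(D) / P(+)
       = 0.02603523 / 0.13259931
       = 0.1963


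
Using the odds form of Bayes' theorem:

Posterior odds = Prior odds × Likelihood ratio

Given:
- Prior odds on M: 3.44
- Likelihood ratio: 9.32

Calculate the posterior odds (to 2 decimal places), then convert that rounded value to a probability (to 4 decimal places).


Step 1: Calculate posterior odds
Posterior odds = Prior odds × LR
               = 3.44 × 9.32
               = 32.06

Step 2: Convert to probability
P(M|E) = Posterior odds / (1 + Posterior odds)
       = 32.06 / (1 + 32.06)
       = 32.06 / 33.06
       = 0.9698

The evidence increased P(M) from 0.7748 to 0.9698.


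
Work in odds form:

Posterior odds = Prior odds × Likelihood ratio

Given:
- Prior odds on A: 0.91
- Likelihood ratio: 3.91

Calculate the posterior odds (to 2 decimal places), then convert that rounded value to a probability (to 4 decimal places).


Step 1: Calculate posterior odds
Posterior odds = Prior odds × LR
               = 0.91 × 3.91
               = 3.56

Step 2: Convert to probability
P(A|E) = Posterior odds / (1 + Posterior odds)
       = 3.56 / (1 + 3.56)
       = 3.56 / 4.56
       = 0.7807

The evidence increased P(A) from 0.4764 to 0.7807.


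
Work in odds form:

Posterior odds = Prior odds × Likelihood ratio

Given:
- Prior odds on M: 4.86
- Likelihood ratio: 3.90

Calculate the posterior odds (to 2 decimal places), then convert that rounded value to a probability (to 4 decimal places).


Step 1: Calculate posterior odds
Posterior odds = Prior odds × LR
               = 4.86 × 3.90
               = 18.95

Step 2: Convert to probability
P(M|E) = Posterior odds / (1 + Posterior odds)
       = 18.95 / (1 + 18.95)
       = 18.95 / 19.95
       = 0.9499

The evidence increased P(M) from 0.8294 to 0.9499.


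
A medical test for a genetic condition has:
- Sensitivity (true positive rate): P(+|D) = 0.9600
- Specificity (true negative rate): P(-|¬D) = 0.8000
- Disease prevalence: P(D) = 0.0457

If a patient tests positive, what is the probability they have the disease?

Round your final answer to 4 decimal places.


Let D = has disease, + = positive test

Given:
- P(D) = 0.0457 (prevalence)
- P(+|D) = 0.9600 (sensitivity)
- P(-|¬D) = 0.8000 (specificity)
- P(+|¬D) = 0.2000 (false positive rate = 1 - specificity)

Step 1: Find P(+)
P(+) = P(+|D)P(D) + P(+|¬D)P(¬D)
     = 0.9600 × 0.0457 + 0.2000 × 0.9543
     = 0.04387200 + 0.19086000
     = 0.23473200

Step 2: Apply Bayes' theorem for P(D|+)
P(D|+) = P(+|D)P(D) / P(+)
       = 0.04387200 / 0.23473200
       = 0.1869


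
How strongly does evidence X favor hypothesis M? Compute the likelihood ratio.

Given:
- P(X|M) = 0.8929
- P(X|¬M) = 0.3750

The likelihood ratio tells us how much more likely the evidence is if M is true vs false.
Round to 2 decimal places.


Likelihood Ratio (LR) = P(X|M) / P(X|¬M)

LR = 0.8929 / 0.3750
   = 2.38

The evidence is 2.38 times more likely if M is true than if M is false.
LR > 1, so observing X raises the odds in favor of M.


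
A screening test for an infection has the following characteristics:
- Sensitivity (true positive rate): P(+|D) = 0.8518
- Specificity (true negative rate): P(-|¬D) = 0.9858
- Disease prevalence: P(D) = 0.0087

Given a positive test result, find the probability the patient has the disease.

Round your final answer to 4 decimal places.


Let D = has disease, + = positive test

Given:
- P(D) = 0.0087 (prevalence)
- P(+|D) = 0.8518 (sensitivity)
- P(-|¬D) = 0.9858 (specificity)
- P(+|¬D) = 0.0142 (false positive rate = 1 - specificity)

Step 1: Find P(+)
P(+) = P(+|D)P(D) + P(+|¬D)P(¬D)
     = 0.8518 × 0.0087 + 0.0142 × 0.9913
     = 0.00741066 + 0.01407646
     = 0.02148712

Step 2: Apply Bayes' theorem for P(D|+)
P(D|+) = P(+|D)P(D) / P(+)
       = 0.00741066 / 0.02148712
       = 0.3449


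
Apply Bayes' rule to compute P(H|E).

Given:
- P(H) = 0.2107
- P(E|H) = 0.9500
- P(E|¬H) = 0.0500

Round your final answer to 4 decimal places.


Bayes' theorem: P(H|E) = P(E|H) × P(H) / P(E)

Step 1: Calculate P(E) using law of total probability
P(E) = P(E|H)P(H) + P(E|¬H)P(¬H)
     = 0.9500 × 0.2107 + 0.0500 × 0.7893
     = 0.20016500 + 0.03946500
     = 0.23963000

Step 2: Apply Bayes' theorem
P(H|E) = P(E|H) × P(H) / P(E)
       = 0.20016500 / 0.23963000
       = 0.8353


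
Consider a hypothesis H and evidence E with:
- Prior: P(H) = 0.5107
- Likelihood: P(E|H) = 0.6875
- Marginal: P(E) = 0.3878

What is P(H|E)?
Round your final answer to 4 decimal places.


Using Bayes' theorem:

P(H|E) = P(E|H) × P(H) / P(E)
       = 0.6875 × 0.5107 / 0.3878
       = 0.35110625 / 0.3878
       = 0.9054

The evidence strengthens our belief in H.
Prior: 0.5107 → Posterior: 0.9054


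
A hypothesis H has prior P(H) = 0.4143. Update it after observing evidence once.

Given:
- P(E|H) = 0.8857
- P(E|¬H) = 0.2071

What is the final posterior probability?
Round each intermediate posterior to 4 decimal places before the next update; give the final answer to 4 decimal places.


Sequential Bayesian updating:

Initial prior: P(H) = 0.4143

Update 1:
  P(E) = 0.8857 × 0.4143 + 0.2071 × 0.5857 = 0.36694551 + 0.12129847 = 0.48824398
  P(H|E) = 0.36694551 / 0.48824398 = 0.7516

Final posterior: 0.7516


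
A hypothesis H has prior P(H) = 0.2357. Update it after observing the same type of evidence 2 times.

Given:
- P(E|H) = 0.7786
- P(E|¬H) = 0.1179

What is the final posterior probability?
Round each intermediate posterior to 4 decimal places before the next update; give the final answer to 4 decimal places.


Sequential Bayesian updating:

Initial prior: P(H) = 0.2357

Update 1:
  P(E) = 0.7786 × 0.2357 + 0.1179 × 0.7643 = 0.18351602 + 0.09011097 = 0.27362699
  P(H|E) = 0.18351602 / 0.27362699 = 0.6707

Update 2:
  P(E) = 0.7786 × 0.6707 + 0.1179 × 0.3293 = 0.52220702 + 0.03882447 = 0.56103149
  P(H|E) = 0.52220702 / 0.56103149 = 0.9308

Final posterior: 0.9308


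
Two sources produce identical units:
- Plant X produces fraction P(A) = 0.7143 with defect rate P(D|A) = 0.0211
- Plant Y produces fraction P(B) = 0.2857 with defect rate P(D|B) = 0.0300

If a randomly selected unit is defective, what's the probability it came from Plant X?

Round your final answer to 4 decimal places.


Let A = from Plant X, D = defective

Given:
- P(A) = 0.7143, P(B) = 0.2857
- P(D|A) = 0.0211, P(D|B) = 0.0300

Step 1: Find P(D)
P(D) = P(D|A)P(A) + P(D|B)P(B)
     = 0.0211 × 0.7143 + 0.0300 × 0.2857
     = 0.01507173 + 0.00857100
     = 0.02364273

Step 2: Apply Bayes' theorem
P(A|D) = P(D|A)P(A) / P(D)
       = 0.01507173 / 0.02364273
       = 0.6375


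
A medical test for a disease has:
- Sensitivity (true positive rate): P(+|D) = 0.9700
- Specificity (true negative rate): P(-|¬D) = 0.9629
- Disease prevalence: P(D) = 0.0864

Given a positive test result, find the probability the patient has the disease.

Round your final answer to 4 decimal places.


Let D = has disease, + = positive test

Given:
- P(D) = 0.0864 (prevalence)
- P(+|D) = 0.9700 (sensitivity)
- P(-|¬D) = 0.9629 (specificity)
- P(+|¬D) = 0.0371 (false positive rate = 1 - specificity)

Step 1: Find P(+)
P(+) = P(+|D)P(D) + P(+|¬D)P(¬D)
     = 0.9700 × 0.0864 + 0.0371 × 0.9136
     = 0.08380800 + 0.03389456
     = 0.11770256

Step 2: Apply Bayes' theorem for P(D|+)
P(D|+) = P(+|D)P(D) / P(+)
       = 0.08380800 / 0.11770256
       = 0.7120


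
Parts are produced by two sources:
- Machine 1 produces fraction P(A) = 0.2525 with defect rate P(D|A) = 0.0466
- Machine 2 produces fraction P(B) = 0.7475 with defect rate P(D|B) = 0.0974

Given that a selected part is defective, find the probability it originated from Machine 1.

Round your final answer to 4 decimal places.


Let A = from Machine 1, D = defective

Given:
- P(A) = 0.2525, P(B) = 0.7475
- P(D|A) = 0.0466, P(D|B) = 0.0974

Step 1: Find P(D)
P(D) = P(D|A)P(A) + P(D|B)P(B)
     = 0.0466 × 0.2525 + 0.0974 × 0.7475
     = 0.01176650 + 0.07280650
     = 0.08457300

Step 2: Apply Bayes' theorem
P(A|D) = P(D|A)P(A) / P(D)
       = 0.01176650 / 0.08457300
       = 0.1391


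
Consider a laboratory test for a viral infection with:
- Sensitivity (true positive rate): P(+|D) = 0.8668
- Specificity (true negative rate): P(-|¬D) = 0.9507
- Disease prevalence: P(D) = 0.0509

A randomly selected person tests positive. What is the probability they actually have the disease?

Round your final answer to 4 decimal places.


Let D = has disease, + = positive test

Given:
- P(D) = 0.0509 (prevalence)
- P(+|D) = 0.8668 (sensitivity)
- P(-|¬D) = 0.9507 (specificity)
- P(+|¬D) = 0.0493 (false positive rate = 1 - specificity)

Step 1: Find P(+)
P(+) = P(+|D)P(D) + P(+|¬D)P(¬D)
     = 0.8668 × 0.0509 + 0.0493 × 0.9491
     = 0.04412012 + 0.04679063
     = 0.09091075

Step 2: Apply Bayes' theorem for P(D|+)
P(D|+) = P(+|D)P(D) / P(+)
       = 0.04412012 / 0.09091075
       = 0.4853


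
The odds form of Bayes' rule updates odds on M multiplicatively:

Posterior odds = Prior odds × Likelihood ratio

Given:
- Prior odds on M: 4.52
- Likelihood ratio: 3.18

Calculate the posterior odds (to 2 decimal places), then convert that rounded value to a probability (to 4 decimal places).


Step 1: Calculate posterior odds
Posterior odds = Prior odds × LR
               = 4.52 × 3.18
               = 14.37

Step 2: Convert to probability
P(M|E) = Posterior odds / (1 + Posterior odds)
       = 14.37 / (1 + 14.37)
       = 14.37 / 15.37
       = 0.9349

The evidence increased P(M) from 0.8188 to 0.9349.


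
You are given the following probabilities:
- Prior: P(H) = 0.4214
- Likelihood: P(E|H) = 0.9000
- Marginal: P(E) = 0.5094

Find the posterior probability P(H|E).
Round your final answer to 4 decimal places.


Using Bayes' theorem:

P(H|E) = P(E|H) × P(H) / P(E)
       = 0.9000 × 0.4214 / 0.5094
       = 0.37926000 / 0.5094
       = 0.7445

The evidence strengthens our belief in H.
Prior: 0.4214 → Posterior: 0.7445


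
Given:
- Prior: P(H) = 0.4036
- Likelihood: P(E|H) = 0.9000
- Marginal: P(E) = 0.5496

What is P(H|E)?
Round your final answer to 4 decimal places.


Using Bayes' theorem:

P(H|E) = P(E|H) × P(H) / P(E)
       = 0.9000 × 0.4036 / 0.5496
       = 0.36324000 / 0.5496
       = 0.6609

The evidence strengthens our belief in H.
Prior: 0.4036 → Posterior: 0.6609


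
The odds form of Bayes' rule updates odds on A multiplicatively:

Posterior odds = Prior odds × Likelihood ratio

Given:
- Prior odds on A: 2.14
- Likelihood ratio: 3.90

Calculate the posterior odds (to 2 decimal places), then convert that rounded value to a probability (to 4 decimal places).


Step 1: Calculate posterior odds
Posterior odds = Prior odds × LR
               = 2.14 × 3.90
               = 8.35

Step 2: Convert to probability
P(A|E) = Posterior odds / (1 + Posterior odds)
       = 8.35 / (1 + 8.35)
       = 8.35 / 9.35
       = 0.8930

The evidence increased P(A) from 0.6815 to 0.8930.


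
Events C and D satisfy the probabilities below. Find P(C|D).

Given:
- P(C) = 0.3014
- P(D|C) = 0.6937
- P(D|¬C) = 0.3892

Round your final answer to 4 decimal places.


Bayes' theorem: P(C|D) = P(D|C) × P(C) / P(D)

Step 1: Calculate P(D) using law of total probability
P(D) = P(D|C)P(C) + P(D|¬C)P(¬C)
     = 0.6937 × 0.3014 + 0.3892 × 0.6986
     = 0.20908118 + 0.27189512
     = 0.48097630

Step 2: Apply Bayes' theorem
P(C|D) = P(D|C) × P(C) / P(D)
       = 0.20908118 / 0.48097630
       = 0.4347


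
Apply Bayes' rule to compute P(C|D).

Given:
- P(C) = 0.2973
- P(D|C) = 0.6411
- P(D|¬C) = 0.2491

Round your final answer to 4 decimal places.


Bayes' theorem: P(C|D) = P(D|C) × P(C) / P(D)

Step 1: Calculate P(D) using law of total probability
P(D) = P(D|C)P(C) + P(D|¬C)P(¬C)
     = 0.6411 × 0.2973 + 0.2491 × 0.7027
     = 0.19059903 + 0.17504257
     = 0.36564160

Step 2: Apply Bayes' theorem
P(C|D) = P(D|C) × P(C) / P(D)
       = 0.19059903 / 0.36564160
       = 0.5213


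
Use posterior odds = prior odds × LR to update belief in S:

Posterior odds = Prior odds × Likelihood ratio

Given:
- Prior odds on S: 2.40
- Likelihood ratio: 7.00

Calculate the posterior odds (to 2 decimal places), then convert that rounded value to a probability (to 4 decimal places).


Step 1: Calculate posterior odds
Posterior odds = Prior odds × LR
               = 2.40 × 7.00
               = 16.80

Step 2: Convert to probability
P(S|E) = Posterior odds / (1 + Posterior odds)
       = 16.80 / (1 + 16.80)
       = 16.80 / 17.80
       = 0.9438

The evidence increased P(S) from 0.7059 to 0.9438.


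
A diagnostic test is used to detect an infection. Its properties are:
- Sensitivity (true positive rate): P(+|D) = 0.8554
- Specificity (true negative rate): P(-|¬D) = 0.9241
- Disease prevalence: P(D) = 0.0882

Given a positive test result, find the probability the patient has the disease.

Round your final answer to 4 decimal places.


Let D = has disease, + = positive test

Given:
- P(D) = 0.0882 (prevalence)
- P(+|D) = 0.8554 (sensitivity)
- P(-|¬D) = 0.9241 (specificity)
- P(+|¬D) = 0.0759 (false positive rate = 1 - specificity)

Step 1: Find P(+)
P(+) = P(+|D)P(D) + P(+|¬D)P(¬D)
     = 0.8554 × 0.0882 + 0.0759 × 0.9118
     = 0.07544628 + 0.06920562
     = 0.14465190

Step 2: Apply Bayes' theorem for P(D|+)
P(D|+) = P(+|D)P(D) / P(+)
       = 0.07544628 / 0.14465190
       = 0.5216


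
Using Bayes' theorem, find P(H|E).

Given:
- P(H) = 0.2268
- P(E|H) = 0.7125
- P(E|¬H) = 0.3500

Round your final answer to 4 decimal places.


Bayes' theorem: P(H|E) = P(E|H) × P(H) / P(E)

Step 1: Calculate P(E) using law of total probability
P(E) = P(E|H)P(H) + P(E|¬H)P(¬H)
     = 0.7125 × 0.2268 + 0.3500 × 0.7732
     = 0.16159500 + 0.27062000
     = 0.43221500

Step 2: Apply Bayes' theorem
P(H|E) = P(E|H) × P(H) / P(E)
       = 0.16159500 / 0.43221500
       = 0.3739


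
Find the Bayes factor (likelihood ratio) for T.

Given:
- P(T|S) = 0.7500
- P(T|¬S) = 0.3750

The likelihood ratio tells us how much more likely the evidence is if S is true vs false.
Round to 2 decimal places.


Likelihood Ratio (LR) = P(T|S) / P(T|¬S)

LR = 0.7500 / 0.3750
   = 2.00

The evidence is 2.00 times more likely if S is true than if S is false.
Because LR exceeds 1, T is evidence for S.


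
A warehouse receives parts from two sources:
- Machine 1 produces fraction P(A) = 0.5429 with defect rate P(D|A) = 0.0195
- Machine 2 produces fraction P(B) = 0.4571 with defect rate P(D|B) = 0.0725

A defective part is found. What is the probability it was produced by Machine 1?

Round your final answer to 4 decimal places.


Let A = from Machine 1, D = defective

Given:
- P(A) = 0.5429, P(B) = 0.4571
- P(D|A) = 0.0195, P(D|B) = 0.0725

Step 1: Find P(D)
P(D) = P(D|A)P(A) + P(D|B)P(B)
     = 0.0195 × 0.5429 + 0.0725 × 0.4571
     = 0.01058655 + 0.03313975
     = 0.04372630

Step 2: Apply Bayes' theorem
P(A|D) = P(D|A)P(A) / P(D)
       = 0.01058655 / 0.04372630
       = 0.2421


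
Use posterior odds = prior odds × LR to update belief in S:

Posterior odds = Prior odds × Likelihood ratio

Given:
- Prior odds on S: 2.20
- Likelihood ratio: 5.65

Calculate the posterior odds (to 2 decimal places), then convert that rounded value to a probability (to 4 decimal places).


Step 1: Calculate posterior odds
Posterior odds = Prior odds × LR
               = 2.20 × 5.65
               = 12.43

Step 2: Convert to probability
P(S|E) = Posterior odds / (1 + Posterior odds)
       = 12.43 / (1 + 12.43)
       = 12.43 / 13.43
       = 0.9255

The evidence increased P(S) from 0.6875 to 0.9255.


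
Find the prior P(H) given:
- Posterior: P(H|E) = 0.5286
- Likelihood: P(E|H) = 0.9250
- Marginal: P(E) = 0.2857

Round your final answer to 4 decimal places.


From Bayes' theorem: P(H|E) = P(E|H) × P(H) / P(E)

Rearranging for P(H):
P(H) = P(H|E) × P(E) / P(E|H)
     = 0.5286 × 0.2857 / 0.9250
     = 0.15102102 / 0.9250
     = 0.1633


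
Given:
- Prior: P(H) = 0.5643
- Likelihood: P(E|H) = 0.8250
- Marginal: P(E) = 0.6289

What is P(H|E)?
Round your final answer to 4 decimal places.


Using Bayes' theorem:

P(H|E) = P(E|H) × P(H) / P(E)
       = 0.8250 × 0.5643 / 0.6289
       = 0.46554750 / 0.6289
       = 0.7403

The evidence strengthens our belief in H.
Prior: 0.5643 → Posterior: 0.7403


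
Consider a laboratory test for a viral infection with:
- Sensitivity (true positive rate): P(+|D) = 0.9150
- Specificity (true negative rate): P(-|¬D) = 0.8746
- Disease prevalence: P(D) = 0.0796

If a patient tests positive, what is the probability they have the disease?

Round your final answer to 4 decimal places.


Let D = has disease, + = positive test

Given:
- P(D) = 0.0796 (prevalence)
- P(+|D) = 0.9150 (sensitivity)
- P(-|¬D) = 0.8746 (specificity)
- P(+|¬D) = 0.1254 (false positive rate = 1 - specificity)

Step 1: Find P(+)
P(+) = P(+|D)P(D) + P(+|¬D)P(¬D)
     = 0.9150 × 0.0796 + 0.1254 × 0.9204
     = 0.07283400 + 0.11541816
     = 0.18825216

Step 2: Apply Bayes' theorem for P(D|+)
P(D|+) = P(+|D)P(D) / P(+)
       = 0.07283400 / 0.18825216
       = 0.3869


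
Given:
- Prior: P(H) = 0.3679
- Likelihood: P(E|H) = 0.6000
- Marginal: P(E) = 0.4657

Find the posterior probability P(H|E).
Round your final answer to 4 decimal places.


Using Bayes' theorem:

P(H|E) = P(E|H) × P(H) / P(E)
       = 0.6000 × 0.3679 / 0.4657
       = 0.22074000 / 0.4657
       = 0.4740

The evidence strengthens our belief in H.
Prior: 0.3679 → Posterior: 0.4740


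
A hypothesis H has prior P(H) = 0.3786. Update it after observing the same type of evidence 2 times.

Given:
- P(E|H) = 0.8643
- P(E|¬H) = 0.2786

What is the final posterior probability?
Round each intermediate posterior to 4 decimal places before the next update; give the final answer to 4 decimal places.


Sequential Bayesian updating:

Initial prior: P(H) = 0.3786

Update 1:
  P(E) = 0.8643 × 0.3786 + 0.2786 × 0.6214 = 0.32722398 + 0.17312204 = 0.50034602
  P(H|E) = 0.32722398 / 0.50034602 = 0.6540

Update 2:
  P(E) = 0.8643 × 0.6540 + 0.2786 × 0.3460 = 0.56525220 + 0.09639560 = 0.66164780
  P(H|E) = 0.56525220 / 0.66164780 = 0.8543

Final posterior: 0.8543


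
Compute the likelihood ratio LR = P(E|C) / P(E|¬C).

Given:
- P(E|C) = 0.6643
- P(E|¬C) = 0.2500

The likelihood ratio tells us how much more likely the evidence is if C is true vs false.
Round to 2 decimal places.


Likelihood Ratio (LR) = P(E|C) / P(E|¬C)

LR = 0.6643 / 0.2500
   = 2.66

The evidence is 2.66 times more likely if C is true than if C is false.
Because LR exceeds 1, E is evidence for C.


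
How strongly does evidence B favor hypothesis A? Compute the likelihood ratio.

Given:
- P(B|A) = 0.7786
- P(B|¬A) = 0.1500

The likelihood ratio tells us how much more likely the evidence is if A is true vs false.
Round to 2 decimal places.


Likelihood Ratio (LR) = P(B|A) / P(B|¬A)

LR = 0.7786 / 0.1500
   = 5.19

The evidence is 5.19 times more likely if A is true than if A is false.
Because LR exceeds 1, B is evidence for A.


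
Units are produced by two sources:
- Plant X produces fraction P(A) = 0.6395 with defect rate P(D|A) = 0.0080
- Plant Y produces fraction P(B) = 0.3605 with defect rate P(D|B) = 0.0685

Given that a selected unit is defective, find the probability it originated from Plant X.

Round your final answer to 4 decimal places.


Let A = from Plant X, D = defective

Given:
- P(A) = 0.6395, P(B) = 0.3605
- P(D|A) = 0.0080, P(D|B) = 0.0685

Step 1: Find P(D)
P(D) = P(D|A)P(A) + P(D|B)P(B)
     = 0.0080 × 0.6395 + 0.0685 × 0.3605
     = 0.00511600 + 0.02469425
     = 0.02981025

Step 2: Apply Bayes' theorem
P(A|D) = P(D|A)P(A) / P(D)
       = 0.00511600 / 0.02981025
       = 0.1716


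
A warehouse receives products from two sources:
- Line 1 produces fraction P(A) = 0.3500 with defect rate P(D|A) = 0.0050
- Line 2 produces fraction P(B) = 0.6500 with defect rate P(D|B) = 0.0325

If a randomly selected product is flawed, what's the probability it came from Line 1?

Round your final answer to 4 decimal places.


Let A = from Line 1, D = flawed

Given:
- P(A) = 0.3500, P(B) = 0.6500
- P(D|A) = 0.0050, P(D|B) = 0.0325

Step 1: Find P(D)
P(D) = P(D|A)P(A) + P(D|B)P(B)
     = 0.0050 × 0.3500 + 0.0325 × 0.6500
     = 0.00175000 + 0.02112500
     = 0.02287500

Step 2: Apply Bayes' theorem
P(A|D) = P(D|A)P(A) / P(D)
       = 0.00175000 / 0.02287500
       = 0.0765


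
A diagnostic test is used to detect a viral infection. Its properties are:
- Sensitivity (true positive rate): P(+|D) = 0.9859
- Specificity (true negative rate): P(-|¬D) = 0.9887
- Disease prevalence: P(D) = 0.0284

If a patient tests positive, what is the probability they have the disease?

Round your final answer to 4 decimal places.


Let D = has disease, + = positive test

Given:
- P(D) = 0.0284 (prevalence)
- P(+|D) = 0.9859 (sensitivity)
- P(-|¬D) = 0.9887 (specificity)
- P(+|¬D) = 0.0113 (false positive rate = 1 - specificity)

Step 1: Find P(+)
P(+) = P(+|D)P(D) + P(+|¬D)P(¬D)
     = 0.9859 × 0.0284 + 0.0113 × 0.9716
     = 0.02799956 + 0.01097908
     = 0.03897864

Step 2: Apply Bayes' theorem for P(D|+)
P(D|+) = P(+|D)P(D) / P(+)
       = 0.02799956 / 0.03897864
       = 0.7183


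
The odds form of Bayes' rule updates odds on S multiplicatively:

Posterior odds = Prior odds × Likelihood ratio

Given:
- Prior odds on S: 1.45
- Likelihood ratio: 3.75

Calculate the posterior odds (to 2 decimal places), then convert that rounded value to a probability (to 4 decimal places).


Step 1: Calculate posterior odds
Posterior odds = Prior odds × LR
               = 1.45 × 3.75
               = 5.44

Step 2: Convert to probability
P(S|E) = Posterior odds / (1 + Posterior odds)
       = 5.44 / (1 + 5.44)
       = 5.44 / 6.44
       = 0.8447

The evidence increased P(S) from 0.5918 to 0.8447.


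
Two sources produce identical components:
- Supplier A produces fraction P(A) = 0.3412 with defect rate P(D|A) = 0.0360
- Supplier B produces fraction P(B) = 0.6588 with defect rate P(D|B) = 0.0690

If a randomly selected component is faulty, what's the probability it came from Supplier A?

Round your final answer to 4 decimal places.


Let A = from Supplier A, D = faulty

Given:
- P(A) = 0.3412, P(B) = 0.6588
- P(D|A) = 0.0360, P(D|B) = 0.0690

Step 1: Find P(D)
P(D) = P(D|A)P(A) + P(D|B)P(B)
     = 0.0360 × 0.3412 + 0.0690 × 0.6588
     = 0.01228320 + 0.04545720
     = 0.05774040

Step 2: Apply Bayes' theorem
P(A|D) = P(D|A)P(A) / P(D)
       = 0.01228320 / 0.05774040
       = 0.2127


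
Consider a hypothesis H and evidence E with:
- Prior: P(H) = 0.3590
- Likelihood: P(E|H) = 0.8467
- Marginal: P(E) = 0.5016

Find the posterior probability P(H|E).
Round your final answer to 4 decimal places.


Using Bayes' theorem:

P(H|E) = P(E|H) × P(H) / P(E)
       = 0.8467 × 0.3590 / 0.5016
       = 0.30396530 / 0.5016
       = 0.6060

The evidence strengthens our belief in H.
Prior: 0.3590 → Posterior: 0.6060


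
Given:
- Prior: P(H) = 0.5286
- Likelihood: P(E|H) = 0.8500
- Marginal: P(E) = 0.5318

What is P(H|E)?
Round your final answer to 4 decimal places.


Using Bayes' theorem:

P(H|E) = P(E|H) × P(H) / P(E)
       = 0.8500 × 0.5286 / 0.5318
       = 0.44931000 / 0.5318
       = 0.8449

The evidence strengthens our belief in H.
Prior: 0.5286 → Posterior: 0.8449


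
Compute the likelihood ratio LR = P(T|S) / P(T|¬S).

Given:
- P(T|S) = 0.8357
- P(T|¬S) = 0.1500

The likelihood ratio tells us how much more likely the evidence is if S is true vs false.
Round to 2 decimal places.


Likelihood Ratio (LR) = P(T|S) / P(T|¬S)

LR = 0.8357 / 0.1500
   = 5.57

The evidence is 5.57 times more likely if S is true than if S is false.
LR > 1, so observing T raises the odds in favor of S.


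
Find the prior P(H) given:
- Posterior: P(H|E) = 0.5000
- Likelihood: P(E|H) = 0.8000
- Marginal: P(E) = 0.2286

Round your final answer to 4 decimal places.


From Bayes' theorem: P(H|E) = P(E|H) × P(H) / P(E)

Rearranging for P(H):
P(H) = P(H|E) × P(E) / P(E|H)
     = 0.5000 × 0.2286 / 0.8000
     = 0.11430000 / 0.8000
     = 0.1429


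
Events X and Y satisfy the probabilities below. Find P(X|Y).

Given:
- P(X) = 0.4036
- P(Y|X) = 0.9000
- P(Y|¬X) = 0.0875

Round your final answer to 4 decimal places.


Bayes' theorem: P(X|Y) = P(Y|X) × P(X) / P(Y)

Step 1: Calculate P(Y) using law of total probability
P(Y) = P(Y|X)P(X) + P(Y|¬X)P(¬X)
     = 0.9000 × 0.4036 + 0.0875 × 0.5964
     = 0.36324000 + 0.05218500
     = 0.41542500

Step 2: Apply Bayes' theorem
P(X|Y) = P(Y|X) × P(X) / P(Y)
       = 0.36324000 / 0.41542500
       = 0.8744


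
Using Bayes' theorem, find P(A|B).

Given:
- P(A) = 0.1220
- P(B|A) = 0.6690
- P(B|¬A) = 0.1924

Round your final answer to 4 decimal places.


Bayes' theorem: P(A|B) = P(B|A) × P(A) / P(B)

Step 1: Calculate P(B) using law of total probability
P(B) = P(B|A)P(A) + P(B|¬A)P(¬A)
     = 0.6690 × 0.1220 + 0.1924 × 0.8780
     = 0.08161800 + 0.16892720
     = 0.25054520

Step 2: Apply Bayes' theorem
P(A|B) = P(B|A) × P(A) / P(B)
       = 0.08161800 / 0.25054520
       = 0.3258


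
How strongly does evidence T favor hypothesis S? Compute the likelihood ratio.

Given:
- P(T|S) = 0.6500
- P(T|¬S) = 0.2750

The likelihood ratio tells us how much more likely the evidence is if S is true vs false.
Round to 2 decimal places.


Likelihood Ratio (LR) = P(T|S) / P(T|¬S)

LR = 0.6500 / 0.2750
   = 2.36

The evidence is 2.36 times more likely if S is true than if S is false.
Since LR > 1, the evidence supports S over ¬S.


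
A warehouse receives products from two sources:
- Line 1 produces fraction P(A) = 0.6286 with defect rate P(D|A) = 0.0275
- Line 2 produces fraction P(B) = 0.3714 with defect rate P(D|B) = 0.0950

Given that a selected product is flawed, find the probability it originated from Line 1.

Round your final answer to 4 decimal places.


Let A = from Line 1, D = flawed

Given:
- P(A) = 0.6286, P(B) = 0.3714
- P(D|A) = 0.0275, P(D|B) = 0.0950

Step 1: Find P(D)
P(D) = P(D|A)P(A) + P(D|B)P(B)
     = 0.0275 × 0.6286 + 0.0950 × 0.3714
     = 0.01728650 + 0.03528300
     = 0.05256950

Step 2: Apply Bayes' theorem
P(A|D) = P(D|A)P(A) / P(D)
       = 0.01728650 / 0.05256950
       = 0.3288


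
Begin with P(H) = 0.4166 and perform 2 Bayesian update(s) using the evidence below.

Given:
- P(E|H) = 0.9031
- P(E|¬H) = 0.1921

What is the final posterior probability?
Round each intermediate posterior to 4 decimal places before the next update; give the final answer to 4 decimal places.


Sequential Bayesian updating:

Initial prior: P(H) = 0.4166

Update 1:
  P(E) = 0.9031 × 0.4166 + 0.1921 × 0.5834 = 0.37623146 + 0.11207114 = 0.48830260
  P(H|E) = 0.37623146 / 0.48830260 = 0.7705

Update 2:
  P(E) = 0.9031 × 0.7705 + 0.1921 × 0.2295 = 0.69583855 + 0.04408695 = 0.73992550
  P(H|E) = 0.69583855 / 0.73992550 = 0.9404

Final posterior: 0.9404


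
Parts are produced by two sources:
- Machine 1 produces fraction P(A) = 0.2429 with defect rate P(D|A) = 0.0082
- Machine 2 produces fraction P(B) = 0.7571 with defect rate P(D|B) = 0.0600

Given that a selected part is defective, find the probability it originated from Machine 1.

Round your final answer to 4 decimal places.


Let A = from Machine 1, D = defective

Given:
- P(A) = 0.2429, P(B) = 0.7571
- P(D|A) = 0.0082, P(D|B) = 0.0600

Step 1: Find P(D)
P(D) = P(D|A)P(A) + P(D|B)P(B)
     = 0.0082 × 0.2429 + 0.0600 × 0.7571
     = 0.00199178 + 0.04542600
     = 0.04741778

Step 2: Apply Bayes' theorem
P(A|D) = P(D|A)P(A) / P(D)
       = 0.00199178 / 0.04741778
       = 0.0420


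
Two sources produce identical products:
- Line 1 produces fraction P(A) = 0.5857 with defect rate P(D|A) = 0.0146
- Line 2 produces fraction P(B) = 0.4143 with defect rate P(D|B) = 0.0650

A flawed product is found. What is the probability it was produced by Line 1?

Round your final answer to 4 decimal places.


Let A = from Line 1, D = flawed

Given:
- P(A) = 0.5857, P(B) = 0.4143
- P(D|A) = 0.0146, P(D|B) = 0.0650

Step 1: Find P(D)
P(D) = P(D|A)P(A) + P(D|B)P(B)
     = 0.0146 × 0.5857 + 0.0650 × 0.4143
     = 0.00855122 + 0.02692950
     = 0.03548072

Step 2: Apply Bayes' theorem
P(A|D) = P(D|A)P(A) / P(D)
       = 0.00855122 / 0.03548072
       = 0.2410


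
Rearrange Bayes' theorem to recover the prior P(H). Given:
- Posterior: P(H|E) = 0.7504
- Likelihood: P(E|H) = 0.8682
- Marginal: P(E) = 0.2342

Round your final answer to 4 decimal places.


From Bayes' theorem: P(H|E) = P(E|H) × P(H) / P(E)

Rearranging for P(H):
P(H) = P(H|E) × P(E) / P(E|H)
     = 0.7504 × 0.2342 / 0.8682
     = 0.17574368 / 0.8682
     = 0.2024
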